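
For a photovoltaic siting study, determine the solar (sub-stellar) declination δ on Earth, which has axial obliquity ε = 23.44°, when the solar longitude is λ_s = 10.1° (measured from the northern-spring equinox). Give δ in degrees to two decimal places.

sin δ = sin ε · sin λ_s = sin 23.44° × sin 10.1° = 0.069759.
δ = arcsin(0.069759) = +4.00°.

δ = +4.00°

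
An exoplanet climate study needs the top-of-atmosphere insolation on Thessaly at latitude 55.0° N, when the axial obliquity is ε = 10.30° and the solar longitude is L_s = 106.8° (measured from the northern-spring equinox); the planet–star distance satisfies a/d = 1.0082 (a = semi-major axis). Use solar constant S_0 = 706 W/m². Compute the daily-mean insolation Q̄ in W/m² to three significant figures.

Q̄ ≈ 183 W/m²

Solar declination: sin δ = sin ε · sin L_s = sin 10.30° × sin 106.8° = 0.17117, so δ = +9.856°.
cos h₀ = −tan(+55.0°) tan(+9.856°) = -0.2481, h₀ = 1.8215 rad.
Bracket: h₀ sin ϕ sin δ + cos ϕ cos δ sin h₀ = 1.8215×0.81915×0.17117 + 0.57358×0.98524×0.96873 = 0.255400 + 0.547443 = 0.802843.
Inverse-square distance factor (a/d)² = 1.0082² = 1.016467.
Q̄ = (S_0/π) × 1.016467 × [bracket] = (706/π) × 1.016467 × 0.802843 = 183.4 W/m².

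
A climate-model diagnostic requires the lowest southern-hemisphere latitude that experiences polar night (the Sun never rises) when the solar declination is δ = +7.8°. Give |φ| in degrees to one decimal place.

Polar night requires cos H₀ = −tan φ tan δ ≥ 1, i.e. tan φ tan δ ≤ −1.
The boundary is |tan φ| · |tan δ| = 1, so |φ| = 90° − |δ| = 90° − 7.8° = 82.2° in the southern hemisphere.

|φ| = 82.2°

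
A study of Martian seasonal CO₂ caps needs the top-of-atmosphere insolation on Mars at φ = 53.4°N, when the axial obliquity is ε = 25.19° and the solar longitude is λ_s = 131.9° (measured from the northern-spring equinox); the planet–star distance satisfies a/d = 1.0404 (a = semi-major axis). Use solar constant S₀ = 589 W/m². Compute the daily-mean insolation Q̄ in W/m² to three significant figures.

Q̄ ≈ 208 W/m²

Solar declination: sin δ = sin ε · sin λ_s = sin 25.19° × sin 131.9° = 0.31679, so δ = +18.469°.
cos H₀ = −tan(+53.4°) tan(+18.469°) = -0.4497, H₀ = 2.0373 rad.
Bracket: H₀ sin φ sin δ + cos φ cos δ sin H₀ = 2.0373×0.80282×0.31679 + 0.59622×0.94849×0.89317 = 0.518137 + 0.505095 = 1.023232.
Inverse-square distance factor (a/d)² = 1.0404² = 1.082432.
Q̄ = (S₀/π) × 1.082432 × [bracket] = (589/π) × 1.082432 × 1.023232 = 207.7 W/m².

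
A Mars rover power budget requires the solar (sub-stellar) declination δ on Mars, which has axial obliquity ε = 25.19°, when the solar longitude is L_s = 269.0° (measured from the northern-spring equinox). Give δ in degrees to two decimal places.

δ = -25.19°

sin δ = sin ε · sin L_s = sin 25.19° × sin 269.0° = -0.425557.
δ = arcsin(-0.425557) = -25.19°.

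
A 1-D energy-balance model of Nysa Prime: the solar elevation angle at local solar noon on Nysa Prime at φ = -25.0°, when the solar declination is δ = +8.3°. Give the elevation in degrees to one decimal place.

At local noon the hour angle is zero, so the zenith angle equals |φ − δ| = |-25.0° − (+8.300°)| = 33.300°.
Elevation = 90° − 33.300° = 56.7°.

56.7°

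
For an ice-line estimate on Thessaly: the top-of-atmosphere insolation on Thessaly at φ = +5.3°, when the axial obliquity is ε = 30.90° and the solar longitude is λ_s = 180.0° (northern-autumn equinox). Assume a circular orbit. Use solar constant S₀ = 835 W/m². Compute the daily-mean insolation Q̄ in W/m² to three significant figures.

Q̄ ≈ 265 W/m²

Solar declination: sin δ = sin ε · sin λ_s = sin 30.90° × sin 180.0° = 0.00000, so δ = +0.000°.
cos H₀ = −tan(+5.3°) tan(+0.000°) = -0.0000, H₀ = 1.5708 rad.
Bracket: H₀ sin φ sin δ + cos φ cos δ sin H₀ = 1.5708×0.09237×0.00000 + 0.99572×1.00000×1.00000 = 0.000000 + 0.995720 = 0.995720.
Q̄ = (S₀/π) × [bracket] = (835/π) × 0.995720 = 264.7 W/m².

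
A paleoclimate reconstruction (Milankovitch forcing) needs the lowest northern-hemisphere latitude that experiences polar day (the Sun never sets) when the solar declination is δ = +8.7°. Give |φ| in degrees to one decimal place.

Polar day requires cos H₀ = −tan φ tan δ ≤ −1, i.e. tan φ tan δ ≥ 1.
The boundary is |tan φ| · |tan δ| = 1, so |φ| = 90° − |δ| = 90° − 8.7° = 81.3° in the northern hemisphere.

|φ| = 81.3°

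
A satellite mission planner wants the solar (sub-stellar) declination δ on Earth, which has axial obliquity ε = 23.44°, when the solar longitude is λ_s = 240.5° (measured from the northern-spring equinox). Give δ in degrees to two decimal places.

sin δ = sin ε · sin λ_s = sin 23.44° × sin 240.5° = -0.346217.
δ = arcsin(-0.346217) = -20.26°.

δ = -20.26°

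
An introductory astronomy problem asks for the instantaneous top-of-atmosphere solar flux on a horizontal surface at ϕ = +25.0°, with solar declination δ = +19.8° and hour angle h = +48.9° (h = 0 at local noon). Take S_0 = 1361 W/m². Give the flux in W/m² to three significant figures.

958 W/m²

cos θ_z = sin ϕ sin δ + cos ϕ cos δ cos h = 0.143157 + 0.560562 = 0.703719.
Flux = S_0 · cos θ_z = 1361 × 0.703719 = 957.8 W/m².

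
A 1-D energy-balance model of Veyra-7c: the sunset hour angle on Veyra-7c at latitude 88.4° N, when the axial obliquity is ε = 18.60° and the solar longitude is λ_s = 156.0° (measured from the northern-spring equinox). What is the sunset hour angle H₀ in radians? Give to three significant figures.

H₀ = 3.14 rad

Solar declination: sin δ = sin ε · sin λ_s = sin 18.60° × sin 156.0° = 0.12973, so δ = +7.454°.
Sunrise equation: cos H₀ = −tan φ · tan δ = -4.6841 ≤ −1, so the host star never sets (polar day) and H₀ = π.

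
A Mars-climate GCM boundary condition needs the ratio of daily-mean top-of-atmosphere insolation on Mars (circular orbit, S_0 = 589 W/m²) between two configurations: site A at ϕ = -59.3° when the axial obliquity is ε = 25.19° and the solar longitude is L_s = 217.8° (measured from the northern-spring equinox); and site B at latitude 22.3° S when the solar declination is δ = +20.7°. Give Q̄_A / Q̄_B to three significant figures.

— Configuration A (ϕ=-59.3°):
Solar declination: sin δ = sin ε · sin L_s = sin 25.19° × sin 217.8° = -0.26087, so δ = -15.121°.
cos h₀ = −tan(-59.3°) tan(-15.121°) = -0.4551, h₀ = 2.0433 rad.
Bracket: h₀ sin ϕ sin δ + cos ϕ cos δ sin h₀ = 2.0433×-0.85985×-0.26087 + 0.51054×0.96537×0.89044 = 0.458331 + 0.438862 = 0.897193.
Q̄ = (S_0/π) × [bracket] = (589/π) × 0.897193 = 168.21 W/m².
— Configuration B (ϕ=-22.3°):
cos h₀ = −tan(-22.3°) tan(+20.700°) = 0.1550, h₀ = 1.4152 rad.
Bracket: h₀ sin ϕ sin δ + cos ϕ cos δ sin h₀ = 1.4152×-0.37946×0.35347 + 0.92521×0.93544×0.98792 = -0.189818 + 0.855023 = 0.665205.
Q̄ = (S_0/π) × [bracket] = (589/π) × 0.665205 = 124.72 W/m².
Ratio Q̄_A / Q̄_B = 168.21 / 124.72 = 1.349.

Q̄_A / Q̄_B ≈ 1.35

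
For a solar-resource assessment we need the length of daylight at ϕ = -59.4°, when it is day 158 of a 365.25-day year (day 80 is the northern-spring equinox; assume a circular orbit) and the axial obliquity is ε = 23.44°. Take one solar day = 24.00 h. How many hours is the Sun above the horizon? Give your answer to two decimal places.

Solar longitude: L_s = 360° × (158 − 80)/365.25 = 76.879°.
sin δ = sin 23.44° × sin 76.879° = 0.38740, so δ = +22.793°.
cos h₀ = −tan ϕ · tan δ = −tan(-59.4°) × tan(+22.793°) = 0.7105, so h₀ = 0.7805 rad = 44.72°.
Daylight = 2h₀/(2π) × 24.00 h = (0.7805/π) × 24.00 = 5.96 h.

5.96 h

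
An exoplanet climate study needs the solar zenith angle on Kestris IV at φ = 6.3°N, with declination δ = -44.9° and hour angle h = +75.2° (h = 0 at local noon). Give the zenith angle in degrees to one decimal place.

θ_z = 84.1°

cos θ_z = sin φ sin δ + cos φ cos δ cos h = -0.077458 + 0.179850 = 0.102392.
θ_z = arccos(0.102392) = 84.1°.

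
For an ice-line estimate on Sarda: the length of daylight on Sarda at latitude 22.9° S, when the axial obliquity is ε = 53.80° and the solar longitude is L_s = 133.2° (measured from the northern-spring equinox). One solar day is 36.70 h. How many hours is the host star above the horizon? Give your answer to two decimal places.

Solar declination: sin δ = sin ε · sin L_s = sin 53.80° × sin 133.2° = 0.58825, so δ = +36.033°.
cos h₀ = −tan ϕ · tan δ = −tan(-22.9°) × tan(+36.033°) = 0.3073, so h₀ = 1.2585 rad = 72.11°.
Daylight = 2h₀/(2π) × 36.70 h = (1.2585/π) × 36.70 = 14.70 h.

14.70 h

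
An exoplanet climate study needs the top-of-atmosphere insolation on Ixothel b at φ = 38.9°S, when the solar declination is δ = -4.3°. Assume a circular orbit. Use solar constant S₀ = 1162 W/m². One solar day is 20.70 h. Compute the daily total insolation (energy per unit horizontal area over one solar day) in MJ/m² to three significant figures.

cos H₀ = −tan(-38.9°) tan(-4.300°) = -0.0607, H₀ = 1.6315 rad.
Bracket: H₀ sin φ sin δ + cos φ cos δ sin H₀ = 1.6315×-0.62796×-0.07498 + 0.77824×0.99719×0.99816 = 0.076818 + 0.774625 = 0.851443.
Q̄ = (S₀/π) × [bracket] = (1162/π) × 0.851443 = 314.93 W/m².
Daily total = Q̄ × 20.70 h × 3600 s/h = 314.93 × 20.70 × 3600 / 10⁶ = 23.47 MJ/m².

23.5 MJ/m²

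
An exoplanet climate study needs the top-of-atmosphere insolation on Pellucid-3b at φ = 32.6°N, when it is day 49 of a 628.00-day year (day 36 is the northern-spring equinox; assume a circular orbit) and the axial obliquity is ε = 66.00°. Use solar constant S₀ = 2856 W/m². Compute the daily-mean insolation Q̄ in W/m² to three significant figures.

Solar longitude: λ_s = 360° × (49 − 36)/628.00 = 7.452°.
sin δ = sin 66.00° × sin 7.452° = 0.11849, so δ = +6.805°.
cos H₀ = −tan(+32.6°) tan(+6.805°) = -0.0763, H₀ = 1.6472 rad.
Bracket: H₀ sin φ sin δ + cos φ cos δ sin H₀ = 1.6472×0.53877×0.11849 + 0.84245×0.99296×0.99708 = 0.105155 + 0.834077 = 0.939232.
Q̄ = (S₀/π) × [bracket] = (2856/π) × 0.939232 = 853.8 W/m².

Q̄ ≈ 854 W/m²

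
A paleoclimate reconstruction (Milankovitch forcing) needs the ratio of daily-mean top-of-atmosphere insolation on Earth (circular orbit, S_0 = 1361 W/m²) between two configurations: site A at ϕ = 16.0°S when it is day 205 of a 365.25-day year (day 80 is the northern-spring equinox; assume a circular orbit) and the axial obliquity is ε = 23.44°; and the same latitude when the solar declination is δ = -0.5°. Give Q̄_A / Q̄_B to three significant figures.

Q̄_A / Q̄_B ≈ 0.795

— Configuration A (ϕ=-16.0°):
Solar longitude: L_s = 360° × (205 − 80)/365.25 = 123.203°.
sin δ = sin 23.44° × sin 123.203° = 0.33284, so δ = +19.441°.
cos h₀ = −tan(-16.0°) tan(+19.441°) = 0.1012, h₀ = 1.4694 rad.
Bracket: h₀ sin ϕ sin δ + cos ϕ cos δ sin h₀ = 1.4694×-0.27564×0.33284 + 0.96126×0.94298×0.99486 = -0.134809 + 0.901790 = 0.766981.
Q̄ = (S_0/π) × [bracket] = (1361/π) × 0.766981 = 332.27 W/m².
— Configuration B (ϕ=-16.0°):
cos h₀ = −tan(-16.0°) tan(-0.500°) = -0.0025, h₀ = 1.5733 rad.
Bracket: h₀ sin ϕ sin δ + cos ϕ cos δ sin h₀ = 1.5733×-0.27564×-0.00873 + 0.96126×0.99996×1.00000 = 0.003786 + 0.961222 = 0.965008.
Q̄ = (S_0/π) × [bracket] = (1361/π) × 0.965008 = 418.06 W/m².
Ratio Q̄_A / Q̄_B = 332.27 / 418.06 = 0.7948.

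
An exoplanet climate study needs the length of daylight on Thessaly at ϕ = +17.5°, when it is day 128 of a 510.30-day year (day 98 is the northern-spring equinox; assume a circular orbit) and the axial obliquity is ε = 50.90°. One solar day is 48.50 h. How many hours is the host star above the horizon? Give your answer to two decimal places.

Solar longitude: L_s = 360° × (128 − 98)/510.30 = 21.164°.
sin δ = sin 50.90° × sin 21.164° = 0.28018, so δ = +16.271°.
cos h₀ = −tan ϕ · tan δ = −tan(+17.5°) × tan(+16.271°) = -0.0920, so h₀ = 1.6630 rad = 95.28°.
Daylight = 2h₀/(2π) × 48.50 h = (1.6630/π) × 48.50 = 25.67 h.

25.67 h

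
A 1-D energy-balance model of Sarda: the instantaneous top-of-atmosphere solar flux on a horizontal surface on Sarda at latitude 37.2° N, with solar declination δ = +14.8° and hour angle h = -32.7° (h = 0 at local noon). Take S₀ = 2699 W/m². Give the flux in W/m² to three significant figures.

cos θ_z = sin φ sin δ + cos φ cos δ cos h = 0.154442 + 0.648051 = 0.802493.
Flux = S₀ · cos θ_z = 2699 × 0.802493 = 2166 W/m².

2.17e+03 W/m²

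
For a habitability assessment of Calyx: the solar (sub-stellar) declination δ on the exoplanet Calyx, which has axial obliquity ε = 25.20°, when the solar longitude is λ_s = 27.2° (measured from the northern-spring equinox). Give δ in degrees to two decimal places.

δ = +11.22°

sin δ = sin ε · sin λ_s = sin 25.20° × sin 27.2° = 0.194623.
δ = arcsin(0.194623) = +11.22°.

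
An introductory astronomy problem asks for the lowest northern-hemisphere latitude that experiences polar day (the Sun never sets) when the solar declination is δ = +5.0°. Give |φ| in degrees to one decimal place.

|φ| = 85.0°

Polar day requires cos H₀ = −tan φ tan δ ≤ −1, i.e. tan φ tan δ ≥ 1.
The boundary is |tan φ| · |tan δ| = 1, so |φ| = 90° − |δ| = 90° − 5.0° = 85.0° in the northern hemisphere.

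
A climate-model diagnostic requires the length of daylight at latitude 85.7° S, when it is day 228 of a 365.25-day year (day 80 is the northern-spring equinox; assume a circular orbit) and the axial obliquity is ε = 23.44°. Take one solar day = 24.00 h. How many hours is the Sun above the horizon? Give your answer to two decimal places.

0.00 h

Solar longitude: λ_s = 360° × (228 − 80)/365.25 = 145.873°.
sin δ = sin 23.44° × sin 145.873° = 0.22317, so δ = +12.895°.
cos H₀ = −tan φ · tan δ = 3.0449 ≥ 1, so the Sun never rises (polar night) and H₀ = 0.
Daylight = 2H₀/(2π) × 24.00 h = (0.0000/π) × 24.00 = 0.00 h.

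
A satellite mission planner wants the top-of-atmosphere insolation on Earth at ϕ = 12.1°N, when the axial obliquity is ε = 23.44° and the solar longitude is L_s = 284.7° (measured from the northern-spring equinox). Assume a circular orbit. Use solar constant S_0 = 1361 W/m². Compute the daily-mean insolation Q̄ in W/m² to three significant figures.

Solar declination: sin δ = sin ε · sin L_s = sin 23.44° × sin 284.7° = -0.38477, so δ = -22.629°.
cos h₀ = −tan(+12.1°) tan(-22.629°) = 0.0894, h₀ = 1.4813 rad.
Bracket: h₀ sin ϕ sin δ + cos ϕ cos δ sin h₀ = 1.4813×0.20962×-0.38477 + 0.97778×0.92301×0.99600 = -0.119475 + 0.898891 = 0.779416.
Q̄ = (S_0/π) × [bracket] = (1361/π) × 0.779416 = 337.7 W/m².

Q̄ ≈ 338 W/m²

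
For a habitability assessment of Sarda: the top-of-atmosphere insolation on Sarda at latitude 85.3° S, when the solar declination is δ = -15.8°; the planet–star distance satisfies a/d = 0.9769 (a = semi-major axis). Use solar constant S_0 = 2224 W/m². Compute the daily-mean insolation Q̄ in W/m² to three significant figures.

cos h₀ = −tan(-85.3°) tan(-15.800°) = -3.4418 ≤ −1 ⇒ polar day, h₀ = π.
Bracket: h₀ sin ϕ sin δ + cos ϕ cos δ sin h₀ = 3.1416×-0.99664×-0.27228 + 0.08194×0.96222×0.00000 = 0.852521 + 0.000000 = 0.852521.
Inverse-square distance factor (a/d)² = 0.9769² = 0.954334.
Q̄ = (S_0/π) × 0.954334 × [bracket] = (2224/π) × 0.954334 × 0.852521 = 576.0 W/m².

Q̄ ≈ 576 W/m²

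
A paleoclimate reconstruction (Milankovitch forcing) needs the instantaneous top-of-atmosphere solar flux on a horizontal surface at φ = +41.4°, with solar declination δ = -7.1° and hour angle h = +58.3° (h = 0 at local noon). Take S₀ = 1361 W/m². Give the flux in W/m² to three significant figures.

cos θ_z = sin φ sin δ + cos φ cos δ cos h = -0.081739 + 0.391140 = 0.309401.
Flux = S₀ · cos θ_z = 1361 × 0.309401 = 421.1 W/m².

421 W/m²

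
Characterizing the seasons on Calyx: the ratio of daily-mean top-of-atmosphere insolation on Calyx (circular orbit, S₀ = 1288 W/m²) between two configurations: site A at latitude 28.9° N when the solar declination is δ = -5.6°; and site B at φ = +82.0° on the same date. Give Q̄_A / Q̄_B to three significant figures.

Q̄_A / Q̄_B ≈ 36.2

— Configuration A (φ=+28.9°):
cos H₀ = −tan(+28.9°) tan(-5.600°) = 0.0541, H₀ = 1.5166 rad.
Bracket: H₀ sin φ sin δ + cos φ cos δ sin H₀ = 1.5166×0.48328×-0.09758 + 0.87546×0.99523×0.99853 = -0.071521 + 0.870003 = 0.798482.
Q̄ = (S₀/π) × [bracket] = (1288/π) × 0.798482 = 327.36 W/m².
— Configuration B (φ=+82.0°):
cos H₀ = −tan(+82.0°) tan(-5.600°) = 0.6977, H₀ = 0.7987 rad.
Bracket: H₀ sin φ sin δ + cos φ cos δ sin H₀ = 0.7987×0.99027×-0.09758 + 0.13917×0.99523×0.71642 = -0.077179 + 0.099229 = 0.022050.
Q̄ = (S₀/π) × [bracket] = (1288/π) × 0.022050 = 9.0401 W/m².
Ratio Q̄_A / Q̄_B = 327.36 / 9.0401 = 36.21.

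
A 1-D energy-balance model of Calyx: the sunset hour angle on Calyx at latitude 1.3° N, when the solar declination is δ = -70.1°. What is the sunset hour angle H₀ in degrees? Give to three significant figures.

cos H₀ = −tan φ · tan δ = −tan(+1.3°) × tan(-70.100°) = 0.0627, so H₀ = 1.5081 rad = 86.41°.

H₀ = 86.4°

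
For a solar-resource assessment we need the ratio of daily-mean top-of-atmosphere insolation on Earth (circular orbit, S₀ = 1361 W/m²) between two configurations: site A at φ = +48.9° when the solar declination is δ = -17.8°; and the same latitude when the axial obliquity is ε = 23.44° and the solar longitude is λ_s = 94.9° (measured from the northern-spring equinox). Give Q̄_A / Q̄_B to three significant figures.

— Configuration A (φ=+48.9°):
cos H₀ = −tan(+48.9°) tan(-17.800°) = 0.3680, H₀ = 1.1939 rad.
Bracket: H₀ sin φ sin δ + cos φ cos δ sin H₀ = 1.1939×0.75356×-0.30570 + 0.65738×0.95213×0.92981 = -0.275031 + 0.581979 = 0.306948.
Q̄ = (S₀/π) × [bracket] = (1361/π) × 0.306948 = 132.98 W/m².
— Configuration B (φ=+48.9°):
Solar declination: sin δ = sin ε · sin λ_s = sin 23.44° × sin 94.9° = 0.39633, so δ = +23.349°.
cos H₀ = −tan(+48.9°) tan(+23.349°) = -0.4949, H₀ = 2.0885 rad.
Bracket: H₀ sin φ sin δ + cos φ cos δ sin H₀ = 2.0885×0.75356×0.39633 + 0.65738×0.91811×0.86898 = 0.623748 + 0.524470 = 1.148218.
Q̄ = (S₀/π) × [bracket] = (1361/π) × 1.148218 = 497.43 W/m².
Ratio Q̄_A / Q̄_B = 132.98 / 497.43 = 0.2673.

Q̄_A / Q̄_B ≈ 0.267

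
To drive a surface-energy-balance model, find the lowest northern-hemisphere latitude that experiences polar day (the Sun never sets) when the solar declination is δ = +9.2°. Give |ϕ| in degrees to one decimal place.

|ϕ| = 80.8°

Polar day requires cos h₀ = −tan ϕ tan δ ≤ −1, i.e. tan ϕ tan δ ≥ 1.
The boundary is |tan ϕ| · |tan δ| = 1, so |ϕ| = 90° − |δ| = 90° − 9.2° = 80.8° in the northern hemisphere.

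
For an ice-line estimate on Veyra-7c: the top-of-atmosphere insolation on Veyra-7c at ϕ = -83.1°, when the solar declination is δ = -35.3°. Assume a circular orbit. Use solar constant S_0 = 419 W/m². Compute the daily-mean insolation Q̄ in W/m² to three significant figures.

Q̄ ≈ 240 W/m²

cos h₀ = −tan(-83.1°) tan(-35.300°) = -5.8509 ≤ −1 ⇒ polar day, h₀ = π.
Bracket: h₀ sin ϕ sin δ + cos ϕ cos δ sin h₀ = 3.1416×-0.99276×-0.57786 + 0.12014×0.81614×0.00000 = 1.802261 + 0.000000 = 1.802261.
Q̄ = (S_0/π) × [bracket] = (419/π) × 1.802261 = 240.4 W/m².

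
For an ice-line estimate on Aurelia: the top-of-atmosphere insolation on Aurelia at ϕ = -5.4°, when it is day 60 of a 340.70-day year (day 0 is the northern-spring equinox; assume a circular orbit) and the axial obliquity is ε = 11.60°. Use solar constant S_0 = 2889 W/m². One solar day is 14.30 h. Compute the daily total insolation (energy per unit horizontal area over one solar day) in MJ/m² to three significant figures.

Solar longitude: L_s = 360° × (60 − 0)/340.70 = 63.399°.
sin δ = sin 11.60° × sin 63.399° = 0.17979, so δ = +10.358°.
cos h₀ = −tan(-5.4°) tan(+10.358°) = 0.0173, h₀ = 1.5535 rad.
Bracket: h₀ sin ϕ sin δ + cos ϕ cos δ sin h₀ = 1.5535×-0.09411×0.17979 + 0.99556×0.98370×0.99985 = -0.026285 + 0.979185 = 0.952900.
Q̄ = (S_0/π) × [bracket] = (2889/π) × 0.952900 = 876.28 W/m².
Daily total = Q̄ × 14.30 h × 3600 s/h = 876.28 × 14.30 × 3600 / 10⁶ = 45.11 MJ/m².

45.1 MJ/m²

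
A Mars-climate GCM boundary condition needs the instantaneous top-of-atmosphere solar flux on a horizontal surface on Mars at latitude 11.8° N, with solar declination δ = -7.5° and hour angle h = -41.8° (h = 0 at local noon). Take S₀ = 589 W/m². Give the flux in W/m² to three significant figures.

410 W/m²

cos θ_z = sin φ sin δ + cos φ cos δ cos h = -0.026692 + 0.723479 = 0.696787.
Flux = S₀ · cos θ_z = 589 × 0.696787 = 410.4 W/m².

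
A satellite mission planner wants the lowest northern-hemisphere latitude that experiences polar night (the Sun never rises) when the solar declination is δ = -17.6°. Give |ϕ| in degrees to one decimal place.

|ϕ| = 72.4°

Polar night requires cos h₀ = −tan ϕ tan δ ≥ 1, i.e. tan ϕ tan δ ≤ −1.
The boundary is |tan ϕ| · |tan δ| = 1, so |ϕ| = 90° − |δ| = 90° − 17.6° = 72.4° in the northern hemisphere.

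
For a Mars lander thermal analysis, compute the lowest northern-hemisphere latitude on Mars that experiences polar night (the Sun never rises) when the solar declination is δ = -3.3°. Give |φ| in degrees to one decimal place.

|φ| = 86.7°

Polar night requires cos H₀ = −tan φ tan δ ≥ 1, i.e. tan φ tan δ ≤ −1.
The boundary is |tan φ| · |tan δ| = 1, so |φ| = 90° − |δ| = 90° − 3.3° = 86.7° in the northern hemisphere.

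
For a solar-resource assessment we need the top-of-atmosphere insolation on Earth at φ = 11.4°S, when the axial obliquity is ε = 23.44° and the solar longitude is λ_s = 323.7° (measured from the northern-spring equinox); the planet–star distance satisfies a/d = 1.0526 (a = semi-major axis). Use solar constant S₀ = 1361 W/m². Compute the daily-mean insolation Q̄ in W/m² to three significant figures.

Q̄ ≈ 493 W/m²

Solar declination: sin δ = sin ε · sin λ_s = sin 23.44° × sin 323.7° = -0.23550, so δ = -13.621°.
cos H₀ = −tan(-11.4°) tan(-13.621°) = -0.0489, H₀ = 1.6197 rad.
Bracket: H₀ sin φ sin δ + cos φ cos δ sin H₀ = 1.6197×-0.19766×-0.23550 + 0.98027×0.97188×0.99881 = 0.075395 + 0.951571 = 1.026966.
Inverse-square distance factor (a/d)² = 1.0526² = 1.107967.
Q̄ = (S₀/π) × 1.107967 × [bracket] = (1361/π) × 1.107967 × 1.026966 = 492.9 W/m².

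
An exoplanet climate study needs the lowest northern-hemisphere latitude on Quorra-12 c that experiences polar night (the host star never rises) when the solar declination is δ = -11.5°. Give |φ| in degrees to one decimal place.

Polar night requires cos H₀ = −tan φ tan δ ≥ 1, i.e. tan φ tan δ ≤ −1.
The boundary is |tan φ| · |tan δ| = 1, so |φ| = 90° − |δ| = 90° − 11.5° = 78.5° in the northern hemisphere.

|φ| = 78.5°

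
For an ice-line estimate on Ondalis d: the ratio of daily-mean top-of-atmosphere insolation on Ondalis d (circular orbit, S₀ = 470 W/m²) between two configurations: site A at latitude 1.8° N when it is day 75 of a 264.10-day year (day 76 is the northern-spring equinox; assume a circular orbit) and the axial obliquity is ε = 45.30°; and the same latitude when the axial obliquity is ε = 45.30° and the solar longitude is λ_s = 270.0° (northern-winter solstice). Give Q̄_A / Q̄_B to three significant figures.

Q̄_A / Q̄_B ≈ 1.49

— Configuration A (φ=+1.8°):
Solar longitude: λ_s = 360° × (75 − 76)/264.10 = -1.363°, i.e. -1.363° + 360° = 358.637°.
sin δ = sin 45.30° × sin 358.637° = -0.01691, so δ = -0.969°.
cos H₀ = −tan(+1.8°) tan(-0.969°) = 0.0005, H₀ = 1.5703 rad.
Bracket: H₀ sin φ sin δ + cos φ cos δ sin H₀ = 1.5703×0.03141×-0.01691 + 0.99951×0.99986×1.00000 = -0.000834 + 0.999370 = 0.998536.
Q̄ = (S₀/π) × [bracket] = (470/π) × 0.998536 = 149.39 W/m².
— Configuration B (φ=+1.8°):
Solar declination: sin δ = sin ε · sin λ_s = sin 45.30° × sin 270.0° = -0.71080, so δ = -45.300°.
cos H₀ = −tan(+1.8°) tan(-45.300°) = 0.0318, H₀ = 1.5390 rad.
Bracket: H₀ sin φ sin δ + cos φ cos δ sin H₀ = 1.5390×0.03141×-0.71080 + 0.99951×0.70339×0.99950 = -0.034360 + 0.702694 = 0.668334.
Q̄ = (S₀/π) × [bracket] = (470/π) × 0.668334 = 99.987 W/m².
Ratio Q̄_A / Q̄_B = 149.39 / 99.987 = 1.494.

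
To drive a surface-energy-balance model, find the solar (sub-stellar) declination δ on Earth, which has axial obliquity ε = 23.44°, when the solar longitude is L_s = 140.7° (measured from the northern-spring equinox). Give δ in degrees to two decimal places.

sin δ = sin ε · sin L_s = sin 23.44° × sin 140.7° = 0.251952.
δ = arcsin(0.251952) = +14.59°.

δ = +14.59°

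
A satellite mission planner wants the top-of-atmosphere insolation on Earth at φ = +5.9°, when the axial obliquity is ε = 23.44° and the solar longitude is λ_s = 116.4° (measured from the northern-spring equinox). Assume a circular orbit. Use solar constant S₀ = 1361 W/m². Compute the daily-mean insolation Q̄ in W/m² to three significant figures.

Q̄ ≈ 428 W/m²

Solar declination: sin δ = sin ε · sin λ_s = sin 23.44° × sin 116.4° = 0.35630, so δ = +20.873°.
cos H₀ = −tan(+5.9°) tan(+20.873°) = -0.0394, H₀ = 1.6102 rad.
Bracket: H₀ sin φ sin δ + cos φ cos δ sin H₀ = 1.6102×0.10279×0.35630 + 0.99470×0.93437×0.99922 = 0.058972 + 0.928693 = 0.987665.
Q̄ = (S₀/π) × [bracket] = (1361/π) × 0.987665 = 427.9 W/m².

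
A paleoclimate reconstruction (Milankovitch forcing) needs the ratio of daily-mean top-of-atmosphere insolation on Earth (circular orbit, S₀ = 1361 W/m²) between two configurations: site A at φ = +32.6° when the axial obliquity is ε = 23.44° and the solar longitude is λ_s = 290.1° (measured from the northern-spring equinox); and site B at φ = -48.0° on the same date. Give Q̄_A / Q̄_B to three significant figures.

Q̄_A / Q̄_B ≈ 0.439

— Configuration A (φ=+32.6°):
Solar declination: sin δ = sin ε · sin λ_s = sin 23.44° × sin 290.1° = -0.37356, so δ = -21.935°.
cos H₀ = −tan(+32.6°) tan(-21.935°) = 0.2575, H₀ = 1.3103 rad.
Bracket: H₀ sin φ sin δ + cos φ cos δ sin H₀ = 1.3103×0.53877×-0.37356 + 0.84245×0.92761×0.96627 = -0.263715 + 0.755106 = 0.491391.
Q̄ = (S₀/π) × [bracket] = (1361/π) × 0.491391 = 212.88 W/m².
— Configuration B (φ=-48.0°):
cos H₀ = −tan(-48.0°) tan(-21.935°) = -0.4473, H₀ = 2.0345 rad.
Bracket: H₀ sin φ sin δ + cos φ cos δ sin H₀ = 2.0345×-0.74314×-0.37356 + 0.66913×0.92761×0.89440 = 0.564792 + 0.555147 = 1.119939.
Q̄ = (S₀/π) × [bracket] = (1361/π) × 1.119939 = 485.18 W/m².
Ratio Q̄_A / Q̄_B = 212.88 / 485.18 = 0.4388.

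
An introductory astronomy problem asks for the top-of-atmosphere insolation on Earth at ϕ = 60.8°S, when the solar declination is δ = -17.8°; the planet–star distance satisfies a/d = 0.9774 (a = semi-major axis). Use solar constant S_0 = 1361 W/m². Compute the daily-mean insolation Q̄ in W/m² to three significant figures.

Q̄ ≈ 398 W/m²

cos h₀ = −tan(-60.8°) tan(-17.800°) = -0.5745, h₀ = 2.1828 rad.
Bracket: h₀ sin ϕ sin δ + cos ϕ cos δ sin h₀ = 2.1828×-0.87292×-0.30570 + 0.48786×0.95213×0.81852 = 0.582484 + 0.380208 = 0.962692.
Inverse-square distance factor (a/d)² = 0.9774² = 0.955311.
Q̄ = (S_0/π) × 0.955311 × [bracket] = (1361/π) × 0.955311 × 0.962692 = 398.4 W/m².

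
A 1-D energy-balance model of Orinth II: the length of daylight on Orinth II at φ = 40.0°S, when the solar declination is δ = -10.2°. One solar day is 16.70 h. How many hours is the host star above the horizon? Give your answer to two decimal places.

9.16 h

cos H₀ = −tan φ · tan δ = −tan(-40.0°) × tan(-10.200°) = -0.1510, so H₀ = 1.7224 rad = 98.68°.
Daylight = 2H₀/(2π) × 16.70 h = (1.7224/π) × 16.70 = 9.16 h.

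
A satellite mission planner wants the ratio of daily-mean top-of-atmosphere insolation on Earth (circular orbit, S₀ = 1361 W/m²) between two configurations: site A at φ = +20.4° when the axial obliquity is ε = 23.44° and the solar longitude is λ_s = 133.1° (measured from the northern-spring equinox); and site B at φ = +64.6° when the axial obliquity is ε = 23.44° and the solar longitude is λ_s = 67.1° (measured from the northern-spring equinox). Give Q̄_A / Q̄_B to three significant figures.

Q̄_A / Q̄_B ≈ 0.995

— Configuration A (φ=+20.4°):
Solar declination: sin δ = sin ε · sin λ_s = sin 23.44° × sin 133.1° = 0.29045, so δ = +16.885°.
cos H₀ = −tan(+20.4°) tan(+16.885°) = -0.1129, H₀ = 1.6839 rad.
Bracket: H₀ sin φ sin δ + cos φ cos δ sin H₀ = 1.6839×0.34857×0.29045 + 0.93728×0.95689×0.99361 = 0.170482 + 0.891143 = 1.061625.
Q̄ = (S₀/π) × [bracket] = (1361/π) × 1.061625 = 459.92 W/m².
— Configuration B (φ=+64.6°):
Solar declination: sin δ = sin ε · sin λ_s = sin 23.44° × sin 67.1° = 0.36644, so δ = +21.496°.
cos H₀ = −tan(+64.6°) tan(+21.496°) = -0.8294, H₀ = 2.5488 rad.
Bracket: H₀ sin φ sin δ + cos φ cos δ sin H₀ = 2.5488×0.90334×0.36644 + 0.42894×0.93044×0.55865 = 0.843704 + 0.222959 = 1.066663.
Q̄ = (S₀/π) × [bracket] = (1361/π) × 1.066663 = 462.10 W/m².
Ratio Q̄_A / Q̄_B = 459.92 / 462.10 = 0.9953.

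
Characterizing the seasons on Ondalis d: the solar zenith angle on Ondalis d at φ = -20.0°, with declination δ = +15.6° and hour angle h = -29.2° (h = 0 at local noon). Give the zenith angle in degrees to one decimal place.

cos θ_z = sin φ sin δ + cos φ cos δ cos h = -0.091976 + 0.790061 = 0.698085.
θ_z = arccos(0.698085) = 45.7°.

θ_z = 45.7°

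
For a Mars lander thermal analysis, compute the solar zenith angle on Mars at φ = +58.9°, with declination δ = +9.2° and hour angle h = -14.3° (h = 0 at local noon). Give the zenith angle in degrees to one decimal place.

θ_z = 50.9°

cos θ_z = sin φ sin δ + cos φ cos δ cos h = 0.136901 + 0.494090 = 0.630991.
θ_z = arccos(0.630991) = 50.9°.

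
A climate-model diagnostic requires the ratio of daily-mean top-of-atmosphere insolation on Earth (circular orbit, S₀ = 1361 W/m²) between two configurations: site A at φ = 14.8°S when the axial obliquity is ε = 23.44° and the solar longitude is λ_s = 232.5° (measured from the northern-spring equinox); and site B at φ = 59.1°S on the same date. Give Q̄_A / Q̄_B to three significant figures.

Q̄_A / Q̄_B ≈ 1.06

— Configuration A (φ=-14.8°):
Solar declination: sin δ = sin ε · sin λ_s = sin 23.44° × sin 232.5° = -0.31559, so δ = -18.396°.
cos H₀ = −tan(-14.8°) tan(-18.396°) = -0.0879, H₀ = 1.6588 rad.
Bracket: H₀ sin φ sin δ + cos φ cos δ sin H₀ = 1.6588×-0.25545×-0.31559 + 0.96682×0.94890×0.99613 = 0.133728 + 0.913865 = 1.047593.
Q̄ = (S₀/π) × [bracket] = (1361/π) × 1.047593 = 453.84 W/m².
— Configuration B (φ=-59.1°):
cos H₀ = −tan(-59.1°) tan(-18.396°) = -0.5557, H₀ = 2.1600 rad.
Bracket: H₀ sin φ sin δ + cos φ cos δ sin H₀ = 2.1600×-0.85806×-0.31559 + 0.51354×0.94890×0.83138 = 0.584918 + 0.405130 = 0.990048.
Q̄ = (S₀/π) × [bracket] = (1361/π) × 0.990048 = 428.91 W/m².
Ratio Q̄_A / Q̄_B = 453.84 / 428.91 = 1.058.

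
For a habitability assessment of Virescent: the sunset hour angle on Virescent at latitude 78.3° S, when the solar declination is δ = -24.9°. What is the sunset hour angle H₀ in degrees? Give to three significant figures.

Sunrise equation: cos H₀ = −tan φ · tan δ = -2.2415 ≤ −1, so the host star never sets (polar day) and H₀ = π.

H₀ = 180°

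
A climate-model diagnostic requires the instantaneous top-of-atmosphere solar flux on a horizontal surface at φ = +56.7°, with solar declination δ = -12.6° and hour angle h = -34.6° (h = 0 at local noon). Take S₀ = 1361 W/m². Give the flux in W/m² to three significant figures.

cos θ_z = sin φ sin δ + cos φ cos δ cos h = -0.182326 + 0.441037 = 0.258711.
Flux = S₀ · cos θ_z = 1361 × 0.258711 = 352.1 W/m².

352 W/m²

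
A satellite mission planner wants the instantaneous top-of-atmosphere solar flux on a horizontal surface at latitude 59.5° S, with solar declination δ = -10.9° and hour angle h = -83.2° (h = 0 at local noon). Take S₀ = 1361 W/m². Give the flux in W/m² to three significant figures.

cos θ_z = sin φ sin δ + cos φ cos δ cos h = 0.162930 + 0.059010 = 0.221940.
Flux = S₀ · cos θ_z = 1361 × 0.221940 = 302.1 W/m².

302 W/m²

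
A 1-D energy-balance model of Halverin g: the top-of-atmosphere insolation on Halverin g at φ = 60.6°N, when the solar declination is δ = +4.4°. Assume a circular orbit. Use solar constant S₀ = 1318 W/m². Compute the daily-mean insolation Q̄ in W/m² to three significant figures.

Q̄ ≈ 251 W/m²

cos H₀ = −tan(+60.6°) tan(+4.400°) = -0.1366, H₀ = 1.7078 rad.
Bracket: H₀ sin φ sin δ + cos φ cos δ sin H₀ = 1.7078×0.87121×0.07672 + 0.49090×0.99705×0.99063 = 0.114148 + 0.484866 = 0.599014.
Q̄ = (S₀/π) × [bracket] = (1318/π) × 0.599014 = 251.3 W/m².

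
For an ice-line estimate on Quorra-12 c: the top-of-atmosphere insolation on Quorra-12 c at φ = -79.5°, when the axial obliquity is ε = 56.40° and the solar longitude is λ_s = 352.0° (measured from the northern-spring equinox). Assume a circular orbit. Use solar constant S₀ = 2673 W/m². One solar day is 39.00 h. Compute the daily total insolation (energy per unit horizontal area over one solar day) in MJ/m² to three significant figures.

Solar declination: sin δ = sin ε · sin λ_s = sin 56.40° × sin 352.0° = -0.11592, so δ = -6.657°.
cos H₀ = −tan(-79.5°) tan(-6.657°) = -0.6297, H₀ = 2.2520 rad.
Bracket: H₀ sin φ sin δ + cos φ cos δ sin H₀ = 2.2520×-0.98325×-0.11592 + 0.18224×0.99326×0.77684 = 0.256679 + 0.140617 = 0.397296.
Q̄ = (S₀/π) × [bracket] = (2673/π) × 0.397296 = 338.04 W/m².
Daily total = Q̄ × 39.00 h × 3600 s/h = 338.04 × 39.00 × 3600 / 10⁶ = 47.46 MJ/m².

47.5 MJ/m²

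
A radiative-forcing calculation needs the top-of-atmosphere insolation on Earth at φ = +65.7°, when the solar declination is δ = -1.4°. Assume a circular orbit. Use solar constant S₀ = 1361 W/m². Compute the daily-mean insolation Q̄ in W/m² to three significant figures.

Q̄ ≈ 163 W/m²

cos H₀ = −tan(+65.7°) tan(-1.400°) = 0.0541, H₀ = 1.5166 rad.
Bracket: H₀ sin φ sin δ + cos φ cos δ sin H₀ = 1.5166×0.91140×-0.02443 + 0.41151×0.99970×0.99853 = -0.033768 + 0.410782 = 0.377014.
Q̄ = (S₀/π) × [bracket] = (1361/π) × 0.377014 = 163.3 W/m².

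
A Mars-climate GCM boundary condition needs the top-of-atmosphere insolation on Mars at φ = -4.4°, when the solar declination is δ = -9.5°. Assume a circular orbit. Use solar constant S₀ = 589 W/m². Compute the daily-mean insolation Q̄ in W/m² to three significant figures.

Q̄ ≈ 188 W/m²

cos H₀ = −tan(-4.4°) tan(-9.500°) = -0.0129, H₀ = 1.5837 rad.
Bracket: H₀ sin φ sin δ + cos φ cos δ sin H₀ = 1.5837×-0.07672×-0.16505 + 0.99705×0.98629×0.99992 = 0.020054 + 0.983302 = 1.003356.
Q̄ = (S₀/π) × [bracket] = (589/π) × 1.003356 = 188.1 W/m².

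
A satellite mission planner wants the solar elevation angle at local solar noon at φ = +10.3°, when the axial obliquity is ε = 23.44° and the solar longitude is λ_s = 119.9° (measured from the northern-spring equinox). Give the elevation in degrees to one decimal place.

80.1°

Solar declination: sin δ = sin ε · sin λ_s = sin 23.44° × sin 119.9° = 0.34484, so δ = +20.172°.
At local noon the hour angle is zero, so the zenith angle equals |φ − δ| = |+10.3° − (+20.172°)| = 9.872°.
Elevation = 90° − 9.872° = 80.1°.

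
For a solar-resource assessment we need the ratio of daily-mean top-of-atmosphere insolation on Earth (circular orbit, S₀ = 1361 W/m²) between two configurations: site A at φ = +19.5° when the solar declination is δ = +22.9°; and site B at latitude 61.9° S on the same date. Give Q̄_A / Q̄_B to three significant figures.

Q̄_A / Q̄_B ≈ 27.4

— Configuration A (φ=+19.5°):
cos H₀ = −tan(+19.5°) tan(+22.900°) = -0.1496, H₀ = 1.7209 rad.
Bracket: H₀ sin φ sin δ + cos φ cos δ sin H₀ = 1.7209×0.33381×0.38912 + 0.94264×0.92119×0.98875 = 0.223531 + 0.858582 = 1.082113.
Q̄ = (S₀/π) × [bracket] = (1361/π) × 1.082113 = 468.79 W/m².
— Configuration B (φ=-61.9°):
cos H₀ = −tan(-61.9°) tan(+22.900°) = 0.7911, H₀ = 0.6582 rad.
Bracket: H₀ sin φ sin δ + cos φ cos δ sin H₀ = 0.6582×-0.88213×0.38912 + 0.47101×0.92119×0.61167 = -0.225930 + 0.265397 = 0.039467.
Q̄ = (S₀/π) × [bracket] = (1361/π) × 0.039467 = 17.098 W/m².
Ratio Q̄_A / Q̄_B = 468.79 / 17.098 = 27.42.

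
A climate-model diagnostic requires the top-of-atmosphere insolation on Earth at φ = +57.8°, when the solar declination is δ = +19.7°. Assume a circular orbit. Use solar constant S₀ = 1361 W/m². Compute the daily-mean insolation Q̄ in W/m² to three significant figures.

cos H₀ = −tan(+57.8°) tan(+19.700°) = -0.5686, H₀ = 2.1756 rad.
Bracket: H₀ sin φ sin δ + cos φ cos δ sin H₀ = 2.1756×0.84619×0.33710 + 0.53288×0.94147×0.82263 = 0.620591 + 0.412706 = 1.033297.
Q̄ = (S₀/π) × [bracket] = (1361/π) × 1.033297 = 447.6 W/m².

Q̄ ≈ 448 W/m²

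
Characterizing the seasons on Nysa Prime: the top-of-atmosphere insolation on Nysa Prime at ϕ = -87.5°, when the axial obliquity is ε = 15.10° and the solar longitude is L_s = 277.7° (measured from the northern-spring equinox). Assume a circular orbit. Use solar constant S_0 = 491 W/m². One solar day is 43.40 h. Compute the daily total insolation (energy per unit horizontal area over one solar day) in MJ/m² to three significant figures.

19.8 MJ/m²

Solar declination: sin δ = sin ε · sin L_s = sin 15.10° × sin 277.7° = -0.25816, so δ = -14.961°.
cos h₀ = −tan(-87.5°) tan(-14.961°) = -6.1202 ≤ −1 ⇒ polar day, h₀ = π.
Bracket: h₀ sin ϕ sin δ + cos ϕ cos δ sin h₀ = 3.1416×-0.99905×-0.25816 + 0.04362×0.96610×0.00000 = 0.810265 + 0.000000 = 0.810265.
Q̄ = (S_0/π) × [bracket] = (491/π) × 0.810265 = 126.64 W/m².
Daily total = Q̄ × 43.40 h × 3600 s/h = 126.64 × 43.40 × 3600 / 10⁶ = 19.79 MJ/m².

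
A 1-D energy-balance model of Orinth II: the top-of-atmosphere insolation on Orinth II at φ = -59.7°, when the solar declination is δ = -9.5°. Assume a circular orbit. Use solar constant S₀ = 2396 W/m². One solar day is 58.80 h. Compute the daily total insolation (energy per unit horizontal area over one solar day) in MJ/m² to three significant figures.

120 MJ/m²

cos H₀ = −tan(-59.7°) tan(-9.500°) = -0.2864, H₀ = 1.8612 rad.
Bracket: H₀ sin φ sin δ + cos φ cos δ sin H₀ = 1.8612×-0.86340×-0.16505 + 0.50453×0.98629×0.95812 = 0.265229 + 0.476773 = 0.742002.
Q̄ = (S₀/π) × [bracket] = (2396/π) × 0.742002 = 565.90 W/m².
Daily total = Q̄ × 58.80 h × 3600 s/h = 565.90 × 58.80 × 3600 / 10⁶ = 119.8 MJ/m².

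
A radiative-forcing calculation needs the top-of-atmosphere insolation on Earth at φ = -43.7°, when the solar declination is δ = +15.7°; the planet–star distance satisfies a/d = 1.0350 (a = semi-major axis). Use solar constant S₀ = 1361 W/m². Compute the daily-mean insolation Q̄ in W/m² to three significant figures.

Q̄ ≈ 198 W/m²

cos H₀ = −tan(-43.7°) tan(+15.700°) = 0.2686, H₀ = 1.2988 rad.
Bracket: H₀ sin φ sin δ + cos φ cos δ sin H₀ = 1.2988×-0.69088×0.27060 + 0.72297×0.96269×0.96325 = -0.242813 + 0.670418 = 0.427605.
Inverse-square distance factor (a/d)² = 1.0350² = 1.071225.
Q̄ = (S₀/π) × 1.071225 × [bracket] = (1361/π) × 1.071225 × 0.427605 = 198.4 W/m².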